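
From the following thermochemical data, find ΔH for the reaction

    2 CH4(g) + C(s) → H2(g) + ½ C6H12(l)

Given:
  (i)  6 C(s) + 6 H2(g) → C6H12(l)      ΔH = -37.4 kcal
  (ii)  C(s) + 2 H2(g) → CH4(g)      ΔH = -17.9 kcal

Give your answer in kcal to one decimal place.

ΔH = 17.1 kcal

(i) × 1/2: (1/2)·(-37.4) = -18.7 kcal
(ii) reversed and × 2: (-2)·(-17.9) = +35.8 kcal
Combining the equations, ΔH = (1/2)·(-37.4) + (-2)·(-17.9) = 17.1 kcal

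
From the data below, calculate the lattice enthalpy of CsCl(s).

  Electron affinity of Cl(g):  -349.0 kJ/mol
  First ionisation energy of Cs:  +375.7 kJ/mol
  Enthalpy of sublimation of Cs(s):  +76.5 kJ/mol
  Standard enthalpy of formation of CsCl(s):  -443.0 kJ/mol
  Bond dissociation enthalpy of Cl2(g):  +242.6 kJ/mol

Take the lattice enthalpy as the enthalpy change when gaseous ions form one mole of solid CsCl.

ΔHf° = 1·ΔHsub + 1·(ΣIE) + 1/2·D(Cl2) + 1·EA + U
-443.0 = 1·(+76.5) + 1·(+375.7) + 1/2·(+242.6) + 1·(-349.0) + U
U = -443.0 − (+224.5) = -667.5 kJ/mol

U = -667.5 kJ/mol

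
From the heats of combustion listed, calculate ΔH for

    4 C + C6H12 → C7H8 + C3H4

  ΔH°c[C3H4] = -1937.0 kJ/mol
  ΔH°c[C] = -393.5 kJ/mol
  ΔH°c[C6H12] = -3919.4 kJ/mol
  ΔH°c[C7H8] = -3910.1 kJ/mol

Using ΔH = Σ nΔHc°(reactants) − Σ nΔHc°(products):
= [4·(-393.5) + 1·(-3919.4)] − [1·(-3910.1) + 1·(-1937.0)]
= 353.7 kJ/mol

ΔH = 353.7 kJ/mol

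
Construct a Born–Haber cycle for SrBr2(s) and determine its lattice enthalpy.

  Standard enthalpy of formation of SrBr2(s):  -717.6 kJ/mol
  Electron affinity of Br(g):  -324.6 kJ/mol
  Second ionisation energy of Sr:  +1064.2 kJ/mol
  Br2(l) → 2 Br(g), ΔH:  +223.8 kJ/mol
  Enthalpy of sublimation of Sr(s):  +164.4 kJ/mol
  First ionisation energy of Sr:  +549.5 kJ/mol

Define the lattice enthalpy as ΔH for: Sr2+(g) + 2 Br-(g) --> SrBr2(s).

ΔHf° = 1·ΔHsub + 1·(ΣIE) + 1·D(Br2) + 2·EA + U
-717.6 = 1·(+164.4) + 1·(+1613.7) + 1·(+223.8) + 2·(-324.6) + U
U = -717.6 − (+1352.7) = -2070.3 kJ/mol

U = -2070.3 kJ/mol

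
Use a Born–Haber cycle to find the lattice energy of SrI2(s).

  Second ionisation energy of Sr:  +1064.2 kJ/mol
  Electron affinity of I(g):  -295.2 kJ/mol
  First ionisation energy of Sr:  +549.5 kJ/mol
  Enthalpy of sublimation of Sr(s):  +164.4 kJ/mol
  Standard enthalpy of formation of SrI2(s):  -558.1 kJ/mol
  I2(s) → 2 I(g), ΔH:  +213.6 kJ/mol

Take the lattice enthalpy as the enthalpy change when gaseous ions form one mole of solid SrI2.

U = -1959.4 kJ/mol

ΔHf° = 1·ΔHsub + 1·(ΣIE) + 1·D(I2) + 2·EA + U
-558.1 = 1·(+164.4) + 1·(+1613.7) + 1·(+213.6) + 2·(-295.2) + U
U = -558.1 − (+1401.3) = -1959.4 kJ/mol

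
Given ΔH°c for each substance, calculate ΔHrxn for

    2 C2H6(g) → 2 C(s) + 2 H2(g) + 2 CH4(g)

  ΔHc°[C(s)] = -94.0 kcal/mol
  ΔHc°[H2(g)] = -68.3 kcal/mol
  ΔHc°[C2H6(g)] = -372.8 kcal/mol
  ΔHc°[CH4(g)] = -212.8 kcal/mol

With combustion enthalpies, reactants minus products:
= [2·(-372.8)] − [2·(-94.0) + 2·(-68.3) + 2·(-212.8)]
= 4.6 kcal/mol

ΔHrxn = 4.6 kcal/mol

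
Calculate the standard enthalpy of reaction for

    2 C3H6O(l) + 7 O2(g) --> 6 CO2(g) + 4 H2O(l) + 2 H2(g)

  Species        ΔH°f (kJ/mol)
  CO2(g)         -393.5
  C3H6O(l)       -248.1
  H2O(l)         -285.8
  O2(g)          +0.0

ΔH°rxn = -3008.0 kJ/mol

Products: 6·(-393.5) + 4·(-285.8) + 2·(+0.0) = -3504.2
Reactants: 2·(-248.1) + 7·(+0.0) = -496.2
ΔH°rxn = (-3504.2) − (-496.2) = -3008.0 kJ/mol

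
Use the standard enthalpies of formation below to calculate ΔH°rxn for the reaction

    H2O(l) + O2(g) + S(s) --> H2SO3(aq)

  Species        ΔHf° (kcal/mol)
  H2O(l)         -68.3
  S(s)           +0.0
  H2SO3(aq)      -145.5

ΔH°rxn = -77.2 kcal/mol

ΔH°rxn = Σ nΔHf°(products) − Σ nΔHf°(reactants).
Products: 1·(-145.5) = -145.5
Reactants: 1·(-68.3) + 1·(+0.0) + 1·(+0.0) = -68.3
ΔH°rxn = (-145.5) − (-68.3) = -77.2 kcal/mol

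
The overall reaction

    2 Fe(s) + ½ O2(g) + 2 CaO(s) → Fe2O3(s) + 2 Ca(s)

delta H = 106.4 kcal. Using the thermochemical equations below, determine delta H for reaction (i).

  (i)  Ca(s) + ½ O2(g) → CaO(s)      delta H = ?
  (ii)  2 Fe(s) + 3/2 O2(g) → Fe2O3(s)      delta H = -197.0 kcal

delta H = -151.7 kcal

(i) reversed and × 2: contributes −2·x
(ii) as written: -197.0 kcal
+106.4 = (-197.0) − 2·x
x = (+106.4 − (-197.0)) / (-2) = -151.7 kcal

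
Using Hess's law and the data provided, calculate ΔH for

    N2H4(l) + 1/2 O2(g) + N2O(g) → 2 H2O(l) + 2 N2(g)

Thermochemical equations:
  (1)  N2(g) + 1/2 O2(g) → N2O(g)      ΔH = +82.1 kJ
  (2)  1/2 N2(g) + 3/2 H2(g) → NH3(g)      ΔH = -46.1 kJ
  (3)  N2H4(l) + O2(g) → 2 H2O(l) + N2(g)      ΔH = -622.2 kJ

(1) reversed: -82.1 kJ
(2): not needed.
(3) as written: -622.2 kJ
By Hess's law, ΔH = (-1)·(+82.1) + (1)·(-622.2) = -704.3 kJ

ΔH = -704.3 kJ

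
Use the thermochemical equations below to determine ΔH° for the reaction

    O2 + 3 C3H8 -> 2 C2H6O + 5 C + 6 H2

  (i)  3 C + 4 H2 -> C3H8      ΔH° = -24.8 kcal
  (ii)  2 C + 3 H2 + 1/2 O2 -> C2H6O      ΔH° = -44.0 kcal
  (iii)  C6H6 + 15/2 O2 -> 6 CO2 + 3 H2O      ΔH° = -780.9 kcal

(i) reversed and × 3: (-3)·(-24.8) = +74.4 kcal
(ii) × 2: (2)·(-44.0) = -88.0 kcal
(iii): not needed.
By Hess's law, ΔH° = (-3)·(-24.8) + (2)·(-44.0) = -13.6 kcal

ΔH° = -13.6 kcal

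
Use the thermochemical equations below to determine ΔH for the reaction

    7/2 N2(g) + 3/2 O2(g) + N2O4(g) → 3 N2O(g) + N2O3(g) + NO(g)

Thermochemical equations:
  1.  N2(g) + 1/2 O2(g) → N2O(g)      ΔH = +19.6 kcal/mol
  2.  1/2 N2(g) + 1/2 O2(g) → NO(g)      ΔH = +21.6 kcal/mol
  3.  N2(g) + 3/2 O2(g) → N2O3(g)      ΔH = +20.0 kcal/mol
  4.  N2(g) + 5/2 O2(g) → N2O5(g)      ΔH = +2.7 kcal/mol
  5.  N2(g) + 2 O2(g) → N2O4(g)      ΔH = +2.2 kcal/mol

eq. 1 × 3: (3)·(+19.6) = +58.8 kcal/mol
eq. 2 as written: +21.6 kcal/mol
eq. 3 as written: +20.0 kcal/mol
eq. 4: not needed.
eq. 5 reversed: -2.2 kcal/mol
ΔH = (3)·(+19.6) + (1)·(+21.6) + (1)·(+20.0) + (-1)·(+2.2) = 98.2 kcal/mol

ΔH = 98.2 kcal/mol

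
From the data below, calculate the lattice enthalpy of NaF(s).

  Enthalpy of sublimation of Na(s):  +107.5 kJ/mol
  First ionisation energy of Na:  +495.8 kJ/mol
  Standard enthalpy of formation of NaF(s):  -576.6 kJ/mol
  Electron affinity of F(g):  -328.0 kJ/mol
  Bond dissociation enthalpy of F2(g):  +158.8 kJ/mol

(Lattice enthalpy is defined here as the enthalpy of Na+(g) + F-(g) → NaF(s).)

U = -931.3 kJ/mol

ΔHf° = 1·ΔHsub + 1·(ΣIE) + 1/2·D(F2) + 1·EA + U
-576.6 = 1·(+107.5) + 1·(+495.8) + 1/2·(+158.8) + 1·(-328.0) + U
U = -576.6 − (+354.7) = -931.3 kJ/mol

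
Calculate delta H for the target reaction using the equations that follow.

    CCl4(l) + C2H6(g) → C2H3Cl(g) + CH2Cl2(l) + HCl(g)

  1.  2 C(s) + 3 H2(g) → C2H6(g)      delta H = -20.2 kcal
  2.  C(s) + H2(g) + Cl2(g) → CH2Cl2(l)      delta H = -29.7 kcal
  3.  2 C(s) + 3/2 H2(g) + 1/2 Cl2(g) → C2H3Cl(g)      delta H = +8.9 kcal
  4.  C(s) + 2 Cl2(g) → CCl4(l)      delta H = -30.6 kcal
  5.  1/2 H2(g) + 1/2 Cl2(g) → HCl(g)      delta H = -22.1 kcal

delta H = 7.9 kcal

eq. 1 reversed (C2H6(g) must end up as a reactant): +20.2 kcal
eq. 2 as written (CH2Cl2(l) already on the product side): -29.7 kcal
eq. 3 as written (C2H3Cl(g) already on the product side): +8.9 kcal
eq. 4 reversed (CCl4(l) must end up as a reactant): +30.6 kcal
eq. 5 as written (HCl(g) already on the product side): -22.1 kcal
delta H = (+20.2) + (-29.7) + (+8.9) + (+30.6) + (-22.1) = 7.9 kcal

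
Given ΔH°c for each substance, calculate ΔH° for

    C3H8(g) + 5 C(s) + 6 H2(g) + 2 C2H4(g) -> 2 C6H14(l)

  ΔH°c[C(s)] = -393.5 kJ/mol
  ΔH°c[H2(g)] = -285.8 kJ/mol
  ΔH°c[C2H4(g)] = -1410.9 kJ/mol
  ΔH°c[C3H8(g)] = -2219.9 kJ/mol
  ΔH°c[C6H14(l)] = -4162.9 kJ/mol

Using ΔH = Σ nΔHc°(reactants) − Σ nΔHc°(products):
= [1·(-2219.9) + 5·(-393.5) + 6·(-285.8) + 2·(-1410.9)] − [2·(-4162.9)]
= -398.2 kJ/mol

ΔH° = -398.2 kJ/mol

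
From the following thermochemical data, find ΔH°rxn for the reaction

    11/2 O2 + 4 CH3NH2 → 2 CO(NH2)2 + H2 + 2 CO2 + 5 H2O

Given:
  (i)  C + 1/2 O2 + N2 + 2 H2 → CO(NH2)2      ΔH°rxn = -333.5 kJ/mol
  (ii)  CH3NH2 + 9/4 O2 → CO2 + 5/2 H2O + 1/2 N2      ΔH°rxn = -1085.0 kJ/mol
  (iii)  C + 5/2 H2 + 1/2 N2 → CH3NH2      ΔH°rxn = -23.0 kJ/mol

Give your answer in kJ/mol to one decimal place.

(i) × 2: (2)·(-333.5) = -667.0 kJ/mol
(ii) × 2: (2)·(-1085.0) = -2170.0 kJ/mol
(iii) reversed and × 2: (-2)·(-23.0) = +46.0 kJ/mol
ΔH°rxn = (2)·(-333.5) + (2)·(-1085.0) + (-2)·(-23.0) = -2791.0 kJ/mol

ΔH°rxn = -2791.0 kJ/mol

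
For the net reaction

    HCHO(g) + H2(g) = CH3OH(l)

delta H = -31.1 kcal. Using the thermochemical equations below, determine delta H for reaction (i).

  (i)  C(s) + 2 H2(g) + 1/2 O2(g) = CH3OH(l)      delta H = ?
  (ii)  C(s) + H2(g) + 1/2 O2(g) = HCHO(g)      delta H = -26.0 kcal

delta H = -57.1 kcal

(i) as written: contributes x
(ii) reversed: +26.0 kcal
-31.1 = (+26.0) + x
x = (-31.1 − (+26.0)) / (1) = -57.1 kcal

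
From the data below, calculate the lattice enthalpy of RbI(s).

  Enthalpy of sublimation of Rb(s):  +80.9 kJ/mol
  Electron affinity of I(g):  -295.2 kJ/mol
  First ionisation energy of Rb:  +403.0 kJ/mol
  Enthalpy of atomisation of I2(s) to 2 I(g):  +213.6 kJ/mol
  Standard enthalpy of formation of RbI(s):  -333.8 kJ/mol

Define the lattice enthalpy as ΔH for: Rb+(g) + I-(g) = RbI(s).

U = -629.3 kJ/mol

ΔHf° = 1·ΔHsub + 1·(ΣIE) + 1/2·D(I2) + 1·EA + U
-333.8 = 1·(+80.9) + 1·(+403.0) + 1/2·(+213.6) + 1·(-295.2) + U
U = -333.8 − (+295.5) = -629.3 kJ/mol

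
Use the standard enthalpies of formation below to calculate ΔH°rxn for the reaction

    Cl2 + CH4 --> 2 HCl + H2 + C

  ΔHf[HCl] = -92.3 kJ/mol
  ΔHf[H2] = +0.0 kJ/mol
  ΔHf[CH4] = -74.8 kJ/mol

ΔH°rxn = Σ nΔHf°(products) − Σ nΔHf°(reactants).
Products: 2·(-92.3) + 1·(+0.0) + 1·(+0.0) = -184.6
Reactants: 1·(+0.0) + 1·(-74.8) = -74.8
ΔH°rxn = (-184.6) − (-74.8) = -109.8 kJ/mol

ΔH°rxn = -109.8 kJ/mol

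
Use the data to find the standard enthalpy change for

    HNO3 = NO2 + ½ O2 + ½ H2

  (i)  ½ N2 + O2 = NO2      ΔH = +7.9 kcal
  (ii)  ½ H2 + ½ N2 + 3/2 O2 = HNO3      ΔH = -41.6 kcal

(i) as written (NO2 already on the product side): +7.9 kcal
(ii) reversed (reverse to put HNO3 on the reactant side): +41.6 kcal
ΔH = (1)·(+7.9) + (-1)·(-41.6) = 49.5 kcal

ΔH = 49.5 kcal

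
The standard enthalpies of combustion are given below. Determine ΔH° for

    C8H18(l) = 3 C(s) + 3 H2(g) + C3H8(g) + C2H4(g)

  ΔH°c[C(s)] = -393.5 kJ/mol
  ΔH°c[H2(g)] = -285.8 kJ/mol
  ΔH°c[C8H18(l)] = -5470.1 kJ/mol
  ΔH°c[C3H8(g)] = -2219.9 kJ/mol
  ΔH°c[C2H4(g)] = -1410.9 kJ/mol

Using ΔH = Σ nΔHc°(reactants) − Σ nΔHc°(products):
= [1·(-5470.1)] − [3·(-393.5) + 3·(-285.8) + 1·(-2219.9) + 1·(-1410.9)]
= 198.6 kJ/mol

ΔH° = 198.6 kJ/mol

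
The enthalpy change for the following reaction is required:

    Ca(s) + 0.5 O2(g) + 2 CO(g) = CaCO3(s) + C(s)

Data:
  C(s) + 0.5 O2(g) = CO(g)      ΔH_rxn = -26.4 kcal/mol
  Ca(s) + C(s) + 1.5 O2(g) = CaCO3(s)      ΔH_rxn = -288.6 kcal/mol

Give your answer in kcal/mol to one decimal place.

equation 1 reversed and × 2 (reverse to put CO(g) on the reactant side; ×2 to match 2 CO(g) in the target): (-2)·(-26.4) = +52.8 kcal/mol
equation 2 as written (CaCO3(s) already on the product side): -288.6 kcal/mol
ΔH_rxn = (-2)·(-26.4) + (1)·(-288.6) = -235.8 kcal/mol

ΔH_rxn = -235.8 kcal/mol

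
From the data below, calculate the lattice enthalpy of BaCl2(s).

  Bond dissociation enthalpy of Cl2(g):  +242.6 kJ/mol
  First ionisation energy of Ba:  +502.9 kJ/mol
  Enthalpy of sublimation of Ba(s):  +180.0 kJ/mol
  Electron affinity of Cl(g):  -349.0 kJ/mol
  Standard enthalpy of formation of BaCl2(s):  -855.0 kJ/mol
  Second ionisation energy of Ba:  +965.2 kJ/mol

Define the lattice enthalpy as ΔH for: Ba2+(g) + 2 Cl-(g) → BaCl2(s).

U = -2047.7 kJ/mol

ΔHf° = 1·ΔHsub + 1·(ΣIE) + 1·D(Cl2) + 2·EA + U
-855.0 = 1·(+180.0) + 1·(+1468.1) + 1·(+242.6) + 2·(-349.0) + U
U = -855.0 − (+1192.7) = -2047.7 kJ/mol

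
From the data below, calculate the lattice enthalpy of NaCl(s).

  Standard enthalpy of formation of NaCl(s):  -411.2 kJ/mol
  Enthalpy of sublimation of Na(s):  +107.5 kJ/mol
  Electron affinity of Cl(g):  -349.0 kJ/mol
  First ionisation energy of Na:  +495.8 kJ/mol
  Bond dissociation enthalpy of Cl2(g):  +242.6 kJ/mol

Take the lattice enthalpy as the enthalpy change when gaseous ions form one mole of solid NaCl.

U = -786.8 kJ/mol

ΔHf° = 1·ΔHsub + 1·(ΣIE) + 1/2·D(Cl2) + 1·EA + U
-411.2 = 1·(+107.5) + 1·(+495.8) + 1/2·(+242.6) + 1·(-349.0) + U
U = -411.2 − (+375.6) = -786.8 kJ/mol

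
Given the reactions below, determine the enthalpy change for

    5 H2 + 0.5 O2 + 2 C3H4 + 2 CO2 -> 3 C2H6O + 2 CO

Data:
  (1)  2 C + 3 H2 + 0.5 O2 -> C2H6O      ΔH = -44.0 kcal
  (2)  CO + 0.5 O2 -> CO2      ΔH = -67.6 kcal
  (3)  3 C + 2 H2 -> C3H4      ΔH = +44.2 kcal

(1) × 3: (3)·(-44.0) = -132.0 kcal
(2) reversed and × 2: (-2)·(-67.6) = +135.2 kcal
(3) reversed and × 2: (-2)·(+44.2) = -88.4 kcal
Summing the manipulated equations, ΔH = (3)·(-44.0) + (-2)·(-67.6) + (-2)·(+44.2) = -85.2 kcal

ΔH = -85.2 kcal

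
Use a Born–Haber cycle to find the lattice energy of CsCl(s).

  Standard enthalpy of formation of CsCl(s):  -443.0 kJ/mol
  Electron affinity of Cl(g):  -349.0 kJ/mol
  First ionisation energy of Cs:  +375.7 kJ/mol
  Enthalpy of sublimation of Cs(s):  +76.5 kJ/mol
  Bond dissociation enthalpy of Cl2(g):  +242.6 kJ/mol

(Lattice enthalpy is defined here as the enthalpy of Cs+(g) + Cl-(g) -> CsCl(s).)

ΔHf° = 1·ΔHsub + 1·(ΣIE) + 1/2·D(Cl2) + 1·EA + U
-443.0 = 1·(+76.5) + 1·(+375.7) + 1/2·(+242.6) + 1·(-349.0) + U
U = -443.0 − (+224.5) = -667.5 kJ/mol

U = -667.5 kJ/mol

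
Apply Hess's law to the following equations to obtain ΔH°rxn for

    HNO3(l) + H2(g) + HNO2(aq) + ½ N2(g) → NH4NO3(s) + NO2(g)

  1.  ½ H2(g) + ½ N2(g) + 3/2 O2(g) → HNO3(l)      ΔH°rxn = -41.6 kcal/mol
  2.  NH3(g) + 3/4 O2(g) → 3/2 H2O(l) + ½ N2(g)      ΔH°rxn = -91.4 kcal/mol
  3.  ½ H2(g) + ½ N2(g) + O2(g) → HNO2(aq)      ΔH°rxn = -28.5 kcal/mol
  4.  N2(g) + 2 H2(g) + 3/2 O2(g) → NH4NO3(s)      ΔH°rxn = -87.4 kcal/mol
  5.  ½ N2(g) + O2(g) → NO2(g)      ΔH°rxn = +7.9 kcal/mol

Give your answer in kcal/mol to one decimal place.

ΔH°rxn = -9.4 kcal/mol

eq. 1 reversed (HNO3(l) must end up as a reactant): +41.6 kcal/mol
eq. 2: not needed (NH3(g) appears nowhere else).
eq. 3 reversed (HNO2(aq) must end up as a reactant): +28.5 kcal/mol
eq. 4 as written (NH4NO3(s) already on the product side): -87.4 kcal/mol
eq. 5 as written (NO2(g) already on the product side): +7.9 kcal/mol
Since enthalpy is a state function, ΔH°rxn = (+41.6) + (+28.5) + (-87.4) + (+7.9) = -9.4 kcal/mol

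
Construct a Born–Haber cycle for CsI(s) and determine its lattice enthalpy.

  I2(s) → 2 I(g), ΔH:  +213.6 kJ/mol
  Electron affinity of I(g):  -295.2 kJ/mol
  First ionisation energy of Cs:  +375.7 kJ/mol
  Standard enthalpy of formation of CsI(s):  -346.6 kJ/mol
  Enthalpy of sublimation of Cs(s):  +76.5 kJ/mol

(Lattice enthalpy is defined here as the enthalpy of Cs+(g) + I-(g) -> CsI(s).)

ΔHf° = 1·ΔHsub + 1·(ΣIE) + 1/2·D(I2) + 1·EA + U
-346.6 = 1·(+76.5) + 1·(+375.7) + 1/2·(+213.6) + 1·(-295.2) + U
U = -346.6 − (+263.8) = -610.4 kJ/mol

U = -610.4 kJ/mol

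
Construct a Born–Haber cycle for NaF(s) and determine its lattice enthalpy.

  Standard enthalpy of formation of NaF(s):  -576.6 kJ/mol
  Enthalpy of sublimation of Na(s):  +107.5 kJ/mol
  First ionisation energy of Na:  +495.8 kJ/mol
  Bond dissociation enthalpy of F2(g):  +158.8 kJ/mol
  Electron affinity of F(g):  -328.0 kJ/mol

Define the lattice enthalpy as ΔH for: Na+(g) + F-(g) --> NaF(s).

ΔHf° = 1·ΔHsub + 1·(ΣIE) + 1/2·D(F2) + 1·EA + U
-576.6 = 1·(+107.5) + 1·(+495.8) + 1/2·(+158.8) + 1·(-328.0) + U
U = -576.6 − (+354.7) = -931.3 kJ/mol

U = -931.3 kJ/mol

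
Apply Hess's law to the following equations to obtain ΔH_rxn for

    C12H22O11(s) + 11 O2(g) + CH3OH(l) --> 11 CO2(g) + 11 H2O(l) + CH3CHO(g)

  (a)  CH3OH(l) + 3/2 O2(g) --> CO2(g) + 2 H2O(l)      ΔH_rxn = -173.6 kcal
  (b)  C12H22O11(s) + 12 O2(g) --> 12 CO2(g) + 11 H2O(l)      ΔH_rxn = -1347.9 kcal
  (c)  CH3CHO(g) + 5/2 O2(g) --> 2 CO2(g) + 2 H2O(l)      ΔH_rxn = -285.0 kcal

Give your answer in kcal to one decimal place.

(a) as written: -173.6 kcal
(b) as written: -1347.9 kcal
(c) reversed: +285.0 kcal
Summing the manipulated equations, ΔH_rxn = (-173.6) + (-1347.9) + (+285.0) = -1236.5 kcal

ΔH_rxn = -1236.5 kcal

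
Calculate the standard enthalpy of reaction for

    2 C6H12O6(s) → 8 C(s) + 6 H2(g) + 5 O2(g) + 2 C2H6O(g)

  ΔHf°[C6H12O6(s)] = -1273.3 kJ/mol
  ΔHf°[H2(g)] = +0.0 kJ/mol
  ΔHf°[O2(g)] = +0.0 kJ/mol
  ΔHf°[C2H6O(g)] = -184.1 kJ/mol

ΔHrxn = 2178.4 kJ/mol

Products: 8·(+0.0) + 6·(+0.0) + 5·(+0.0) + 2·(-184.1) = -368.2
Reactants: 2·(-1273.3) = -2546.6
ΔHrxn = (-368.2) − (-2546.6) = 2178.4 kJ/mol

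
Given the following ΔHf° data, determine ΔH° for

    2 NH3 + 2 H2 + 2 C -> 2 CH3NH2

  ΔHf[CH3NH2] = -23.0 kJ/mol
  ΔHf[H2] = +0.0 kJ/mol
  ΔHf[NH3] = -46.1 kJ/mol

ΔH° = 46.2 kJ/mol

ΔH°rxn = Σ nΔHf°(products) − Σ nΔHf°(reactants).
Products: 2·(-23.0) = -46.0
Reactants: 2·(-46.1) + 2·(+0.0) + 2·(+0.0) = -92.2
ΔH° = (-46.0) − (-92.2) = 46.2 kJ/mol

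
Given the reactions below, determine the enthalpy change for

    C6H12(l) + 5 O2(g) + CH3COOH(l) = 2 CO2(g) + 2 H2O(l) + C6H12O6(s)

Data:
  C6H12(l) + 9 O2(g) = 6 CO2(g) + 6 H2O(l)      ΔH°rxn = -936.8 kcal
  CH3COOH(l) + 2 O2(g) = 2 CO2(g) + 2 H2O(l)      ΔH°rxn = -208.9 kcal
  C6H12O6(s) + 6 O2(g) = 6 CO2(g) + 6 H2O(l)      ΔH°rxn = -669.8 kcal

equation 1 as written: -936.8 kcal
equation 2 as written: -208.9 kcal
equation 3 reversed: +669.8 kcal
Since enthalpy is a state function, ΔH°rxn = (-936.8) + (-208.9) + (+669.8) = -475.9 kcal

ΔH°rxn = -475.9 kcal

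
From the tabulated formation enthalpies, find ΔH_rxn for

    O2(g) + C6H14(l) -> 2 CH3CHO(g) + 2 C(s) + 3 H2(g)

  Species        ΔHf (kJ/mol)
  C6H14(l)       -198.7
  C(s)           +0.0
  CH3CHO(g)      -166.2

Products: 2·(-166.2) + 2·(+0.0) + 3·(+0.0) = -332.4
Reactants: 1·(+0.0) + 1·(-198.7) = -198.7
ΔH_rxn = (-332.4) − (-198.7) = -133.7 kJ/mol

ΔH_rxn = -133.7 kJ/mol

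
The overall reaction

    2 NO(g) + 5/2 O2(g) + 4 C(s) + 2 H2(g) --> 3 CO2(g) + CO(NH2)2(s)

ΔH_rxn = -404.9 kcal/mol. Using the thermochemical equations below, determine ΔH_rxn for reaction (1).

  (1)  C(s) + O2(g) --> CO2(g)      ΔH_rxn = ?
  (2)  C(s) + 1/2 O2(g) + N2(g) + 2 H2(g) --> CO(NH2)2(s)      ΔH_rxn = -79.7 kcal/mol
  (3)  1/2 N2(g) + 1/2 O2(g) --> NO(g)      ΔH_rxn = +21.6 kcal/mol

(1) × 3: contributes 3·x
(2) as written: -79.7 kcal/mol
(3) reversed and × 2: (-2)·(+21.6) = -43.2 kcal/mol
-404.9 = (-79.7) + (-43.2) + 3·x
x = (-404.9 − (-122.9)) / (3) = -94.0 kcal/mol

ΔH_rxn = -94.0 kcal/mol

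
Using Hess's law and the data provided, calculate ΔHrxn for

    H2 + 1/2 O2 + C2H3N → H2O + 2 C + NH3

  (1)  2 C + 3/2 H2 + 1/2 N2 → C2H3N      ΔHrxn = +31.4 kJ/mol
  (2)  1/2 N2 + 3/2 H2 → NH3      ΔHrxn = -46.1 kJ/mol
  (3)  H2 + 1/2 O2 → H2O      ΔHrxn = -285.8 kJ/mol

(1) reversed: -31.4 kJ/mol
(2) as written: -46.1 kJ/mol
(3) as written: -285.8 kJ/mol
Combining the equations, ΔHrxn = (-31.4) + (-46.1) + (-285.8) = -363.3 kJ/mol

ΔHrxn = -363.3 kJ/mol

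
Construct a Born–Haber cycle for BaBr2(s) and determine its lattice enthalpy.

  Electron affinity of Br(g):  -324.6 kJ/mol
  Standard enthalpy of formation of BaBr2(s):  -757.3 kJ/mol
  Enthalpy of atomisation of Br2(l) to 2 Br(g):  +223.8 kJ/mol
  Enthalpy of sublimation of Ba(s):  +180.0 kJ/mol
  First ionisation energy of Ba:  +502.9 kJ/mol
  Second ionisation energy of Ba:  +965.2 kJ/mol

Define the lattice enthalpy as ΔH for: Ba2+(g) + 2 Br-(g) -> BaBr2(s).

U = -1980.0 kJ/mol

ΔHf° = 1·ΔHsub + 1·(ΣIE) + 1·D(Br2) + 2·EA + U
-757.3 = 1·(+180.0) + 1·(+1468.1) + 1·(+223.8) + 2·(-324.6) + U
U = -757.3 − (+1222.7) = -1980.0 kJ/mol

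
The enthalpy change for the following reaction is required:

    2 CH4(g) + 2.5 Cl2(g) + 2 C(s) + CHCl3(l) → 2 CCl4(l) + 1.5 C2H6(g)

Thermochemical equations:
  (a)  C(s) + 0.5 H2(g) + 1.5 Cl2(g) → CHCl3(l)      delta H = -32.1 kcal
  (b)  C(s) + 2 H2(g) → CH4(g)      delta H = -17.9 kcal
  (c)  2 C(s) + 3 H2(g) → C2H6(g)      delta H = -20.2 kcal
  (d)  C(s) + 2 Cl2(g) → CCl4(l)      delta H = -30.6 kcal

delta H = -23.6 kcal

(a) reversed: +32.1 kcal
(b) reversed and × 2: (-2)·(-17.9) = +35.8 kcal
(c) × 3/2: (3/2)·(-20.2) = -30.3 kcal
(d) × 2: (2)·(-30.6) = -61.2 kcal
delta H = (+32.1) + (+35.8) + (-30.3) + (-61.2) = -23.6 kcal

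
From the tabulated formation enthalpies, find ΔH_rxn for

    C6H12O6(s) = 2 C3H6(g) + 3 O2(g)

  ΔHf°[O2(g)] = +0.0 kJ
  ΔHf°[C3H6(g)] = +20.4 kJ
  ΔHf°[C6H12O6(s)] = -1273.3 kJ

Products: 2·(+20.4) + 3·(+0.0) = +40.8
Reactants: 1·(-1273.3) = -1273.3
ΔH_rxn = (+40.8) − (-1273.3) = 1314.1 kJ

ΔH_rxn = 1314.1 kJ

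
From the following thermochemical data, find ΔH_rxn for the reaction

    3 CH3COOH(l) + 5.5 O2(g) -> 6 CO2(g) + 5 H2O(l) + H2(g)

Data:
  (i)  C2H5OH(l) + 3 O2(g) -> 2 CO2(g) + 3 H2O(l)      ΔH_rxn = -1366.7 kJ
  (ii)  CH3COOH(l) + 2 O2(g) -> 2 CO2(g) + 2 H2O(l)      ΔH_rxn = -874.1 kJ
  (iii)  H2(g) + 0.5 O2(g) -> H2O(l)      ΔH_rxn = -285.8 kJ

ΔH_rxn = -2336.5 kJ

(i): not needed.
(ii) × 3: (3)·(-874.1) = -2622.3 kJ
(iii) reversed: +285.8 kJ
ΔH_rxn = (3)·(-874.1) + (-1)·(-285.8) = -2336.5 kJ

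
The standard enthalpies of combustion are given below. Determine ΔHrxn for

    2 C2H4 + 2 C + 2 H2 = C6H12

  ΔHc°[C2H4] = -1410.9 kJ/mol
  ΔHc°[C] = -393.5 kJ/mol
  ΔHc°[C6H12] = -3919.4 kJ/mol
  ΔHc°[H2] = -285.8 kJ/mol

ΔHrxn = -261.0 kJ/mol

Using ΔH = Σ nΔHc°(reactants) − Σ nΔHc°(products):
= [2·(-1410.9) + 2·(-393.5) + 2·(-285.8)] − [1·(-3919.4)]
= -261.0 kJ/mol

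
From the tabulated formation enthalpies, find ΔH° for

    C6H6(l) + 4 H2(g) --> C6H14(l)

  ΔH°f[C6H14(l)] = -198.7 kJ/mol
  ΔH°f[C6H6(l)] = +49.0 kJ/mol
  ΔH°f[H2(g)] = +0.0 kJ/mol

ΔH° = -247.7 kJ/mol

ΔH°rxn = Σ nΔHf°(products) − Σ nΔHf°(reactants).
Products: 1·(-198.7) = -198.7
Reactants: 1·(+49.0) + 4·(+0.0) = +49.0
ΔH° = (-198.7) − (+49.0) = -247.7 kJ/mol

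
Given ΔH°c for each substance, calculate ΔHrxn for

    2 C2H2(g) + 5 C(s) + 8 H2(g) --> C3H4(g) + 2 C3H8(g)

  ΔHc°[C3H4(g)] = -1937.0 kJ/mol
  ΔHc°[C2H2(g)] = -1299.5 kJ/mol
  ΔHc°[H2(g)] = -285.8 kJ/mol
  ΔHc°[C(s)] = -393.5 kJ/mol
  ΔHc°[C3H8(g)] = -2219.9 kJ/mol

Using ΔH = Σ nΔHc°(reactants) − Σ nΔHc°(products):
= [2·(-1299.5) + 5·(-393.5) + 8·(-285.8)] − [1·(-1937.0) + 2·(-2219.9)]
= -476.1 kJ/mol

ΔHrxn = -476.1 kJ/mol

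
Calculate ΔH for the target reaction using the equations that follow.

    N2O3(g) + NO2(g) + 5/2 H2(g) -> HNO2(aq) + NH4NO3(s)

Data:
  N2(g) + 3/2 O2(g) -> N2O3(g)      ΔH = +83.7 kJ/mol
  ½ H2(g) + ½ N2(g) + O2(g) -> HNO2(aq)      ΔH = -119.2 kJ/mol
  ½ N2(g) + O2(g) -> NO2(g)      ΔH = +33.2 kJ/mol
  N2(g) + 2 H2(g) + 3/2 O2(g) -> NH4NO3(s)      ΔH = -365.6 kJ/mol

equation 1 reversed: -83.7 kJ/mol
equation 2 as written: -119.2 kJ/mol
equation 3 reversed: -33.2 kJ/mol
equation 4 as written: -365.6 kJ/mol
Summing the manipulated equations, ΔH = (-1)·(+83.7) + (1)·(-119.2) + (-1)·(+33.2) + (1)·(-365.6) = -601.7 kJ/mol

ΔH = -601.7 kJ/mol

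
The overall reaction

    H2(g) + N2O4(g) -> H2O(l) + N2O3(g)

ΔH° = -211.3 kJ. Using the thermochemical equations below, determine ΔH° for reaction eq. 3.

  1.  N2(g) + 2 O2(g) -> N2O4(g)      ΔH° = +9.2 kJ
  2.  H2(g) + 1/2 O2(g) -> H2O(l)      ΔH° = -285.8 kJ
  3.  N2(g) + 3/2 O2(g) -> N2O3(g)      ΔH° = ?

eq. 1 reversed (reverse to put N2O4(g) on the reactant side): -9.2 kJ
eq. 2 as written (H2O(l) already on the product side): -285.8 kJ
eq. 3 as written (N2O3(g) already on the product side): contributes x
-211.3 = (-9.2) + (-285.8) + x
x = (-211.3 − (-295.0)) / (1) = 83.7 kJ

ΔH° = 83.7 kJ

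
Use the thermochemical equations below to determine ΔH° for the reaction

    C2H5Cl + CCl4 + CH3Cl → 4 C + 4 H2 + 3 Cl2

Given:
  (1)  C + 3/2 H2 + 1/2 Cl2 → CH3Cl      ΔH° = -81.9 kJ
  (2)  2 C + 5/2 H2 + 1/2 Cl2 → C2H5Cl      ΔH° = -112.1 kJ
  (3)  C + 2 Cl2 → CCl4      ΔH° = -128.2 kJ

ΔH° = 322.2 kJ

(1) reversed (reverse to put CH3Cl on the reactant side): +81.9 kJ
(2) reversed (C2H5Cl must end up as a reactant): +112.1 kJ
(3) reversed (reverse to put CCl4 on the reactant side): +128.2 kJ
Since enthalpy is a state function, ΔH° = (-1)·(-81.9) + (-1)·(-112.1) + (-1)·(-128.2) = 322.2 kJ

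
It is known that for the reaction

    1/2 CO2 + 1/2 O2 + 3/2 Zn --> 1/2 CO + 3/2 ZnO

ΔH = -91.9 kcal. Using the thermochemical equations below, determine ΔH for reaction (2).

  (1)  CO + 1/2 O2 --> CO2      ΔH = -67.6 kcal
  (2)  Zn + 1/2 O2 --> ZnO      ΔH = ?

(1) reversed and × 1/2: (-1/2)·(-67.6) = +33.8 kcal
(2) × 3/2: contributes 3/2·x
-91.9 = (+33.8) + 3/2·x
x = (-91.9 − (+33.8)) / (3/2) = -83.8 kcal

ΔH = -83.8 kcal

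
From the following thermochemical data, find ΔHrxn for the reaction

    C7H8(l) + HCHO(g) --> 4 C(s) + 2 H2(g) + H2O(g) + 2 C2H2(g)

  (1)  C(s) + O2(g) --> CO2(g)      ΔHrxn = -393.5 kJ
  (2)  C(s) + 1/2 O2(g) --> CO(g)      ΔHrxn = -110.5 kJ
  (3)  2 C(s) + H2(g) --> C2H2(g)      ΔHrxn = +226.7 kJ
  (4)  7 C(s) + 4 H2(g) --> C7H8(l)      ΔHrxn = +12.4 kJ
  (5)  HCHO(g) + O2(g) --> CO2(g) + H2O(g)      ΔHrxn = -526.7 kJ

ΔHrxn = 307.8 kJ

(1) reversed: +393.5 kJ
(2): not needed.
(3) × 2: (2)·(+226.7) = +453.4 kJ
(4) reversed: -12.4 kJ
(5) as written: -526.7 kJ
By Hess's law, ΔHrxn = (+393.5) + (+453.4) + (-12.4) + (-526.7) = 307.8 kJ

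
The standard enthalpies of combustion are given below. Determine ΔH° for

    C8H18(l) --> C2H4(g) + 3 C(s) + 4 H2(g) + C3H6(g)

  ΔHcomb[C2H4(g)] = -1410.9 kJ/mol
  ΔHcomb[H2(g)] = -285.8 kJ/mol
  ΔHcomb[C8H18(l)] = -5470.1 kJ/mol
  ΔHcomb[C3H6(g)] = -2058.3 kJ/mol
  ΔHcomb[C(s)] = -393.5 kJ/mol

ΔH° = 322.8 kJ/mol

With combustion enthalpies, reactants minus products:
= [1·(-5470.1)] − [1·(-1410.9) + 3·(-393.5) + 4·(-285.8) + 1·(-2058.3)]
= 322.8 kJ/mol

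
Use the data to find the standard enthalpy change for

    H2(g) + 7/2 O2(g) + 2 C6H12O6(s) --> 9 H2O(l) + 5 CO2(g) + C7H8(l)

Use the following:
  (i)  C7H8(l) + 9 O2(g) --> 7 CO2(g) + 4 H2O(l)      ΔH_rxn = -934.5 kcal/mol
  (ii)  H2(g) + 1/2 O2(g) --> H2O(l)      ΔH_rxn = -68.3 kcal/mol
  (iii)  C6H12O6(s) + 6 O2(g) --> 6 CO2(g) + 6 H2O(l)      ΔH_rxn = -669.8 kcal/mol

(i) reversed: +934.5 kcal/mol
(ii) as written: -68.3 kcal/mol
(iii) × 2: (2)·(-669.8) = -1339.6 kcal/mol
By Hess's law, ΔH_rxn = (-1)·(-934.5) + (1)·(-68.3) + (2)·(-669.8) = -473.4 kcal/mol

ΔH_rxn = -473.4 kcal/mol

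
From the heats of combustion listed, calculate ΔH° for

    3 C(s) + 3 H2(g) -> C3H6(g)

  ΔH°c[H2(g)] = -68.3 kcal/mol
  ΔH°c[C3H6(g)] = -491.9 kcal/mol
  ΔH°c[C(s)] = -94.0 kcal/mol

ΔH° = 5.0 kcal/mol

Using ΔH = Σ nΔHc°(reactants) − Σ nΔHc°(products):
= [3·(-94.0) + 3·(-68.3)] − [1·(-491.9)]
= 5.0 kcal/mol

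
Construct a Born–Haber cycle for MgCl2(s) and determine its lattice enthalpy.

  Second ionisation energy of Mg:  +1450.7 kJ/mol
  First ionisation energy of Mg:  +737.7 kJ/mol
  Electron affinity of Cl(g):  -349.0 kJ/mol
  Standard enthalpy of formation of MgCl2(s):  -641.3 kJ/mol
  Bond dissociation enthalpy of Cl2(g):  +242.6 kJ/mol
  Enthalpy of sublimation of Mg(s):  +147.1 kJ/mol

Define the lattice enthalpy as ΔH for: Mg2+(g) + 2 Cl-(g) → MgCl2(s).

U = -2521.4 kJ/mol

ΔHf° = 1·ΔHsub + 1·(ΣIE) + 1·D(Cl2) + 2·EA + U
-641.3 = 1·(+147.1) + 1·(+2188.4) + 1·(+242.6) + 2·(-349.0) + U
U = -641.3 − (+1880.1) = -2521.4 kJ/mol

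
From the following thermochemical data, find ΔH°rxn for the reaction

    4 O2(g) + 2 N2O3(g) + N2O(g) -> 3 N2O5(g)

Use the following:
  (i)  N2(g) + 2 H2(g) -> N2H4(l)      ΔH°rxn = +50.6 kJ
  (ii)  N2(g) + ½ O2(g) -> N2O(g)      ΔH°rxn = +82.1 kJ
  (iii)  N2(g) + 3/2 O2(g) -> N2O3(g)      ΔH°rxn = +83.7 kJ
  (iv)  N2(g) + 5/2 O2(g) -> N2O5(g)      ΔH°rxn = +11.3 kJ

ΔH°rxn = -215.6 kJ

(i): not needed (N2H4(l) appears nowhere else).
(ii) reversed (N2O(g) must end up as a reactant): -82.1 kJ
(iii) reversed and × 2 (reverse to put N2O3(g) on the reactant side; ×2 to match 2 N2O3(g) in the target): (-2)·(+83.7) = -167.4 kJ
(iv) × 3 (×3 to match 3 N2O5(g) in the target): (3)·(+11.3) = +33.9 kJ
ΔH°rxn = (-82.1) + (-167.4) + (+33.9) = -215.6 kJ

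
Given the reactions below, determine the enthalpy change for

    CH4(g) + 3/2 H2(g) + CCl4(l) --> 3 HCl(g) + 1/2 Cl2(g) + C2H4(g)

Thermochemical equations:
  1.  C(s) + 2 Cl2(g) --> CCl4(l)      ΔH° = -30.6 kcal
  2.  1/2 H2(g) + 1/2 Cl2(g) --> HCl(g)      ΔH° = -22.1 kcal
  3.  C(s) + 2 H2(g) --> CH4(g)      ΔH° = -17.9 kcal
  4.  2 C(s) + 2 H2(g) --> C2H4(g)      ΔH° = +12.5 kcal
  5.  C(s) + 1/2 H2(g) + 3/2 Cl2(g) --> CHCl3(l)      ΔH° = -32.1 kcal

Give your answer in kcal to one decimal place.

eq. 1 reversed: +30.6 kcal
eq. 2 × 3: (3)·(-22.1) = -66.3 kcal
eq. 3 reversed: +17.9 kcal
eq. 4 as written: +12.5 kcal
eq. 5: not needed.
Since enthalpy is a state function, ΔH° = (+30.6) + (-66.3) + (+17.9) + (+12.5) = -5.3 kcal

ΔH° = -5.3 kcal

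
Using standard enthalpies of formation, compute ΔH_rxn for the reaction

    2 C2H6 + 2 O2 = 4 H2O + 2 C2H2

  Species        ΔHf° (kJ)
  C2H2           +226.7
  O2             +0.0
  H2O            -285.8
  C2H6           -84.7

Products: 4·(-285.8) + 2·(+226.7) = -689.8
Reactants: 2·(-84.7) + 2·(+0.0) = -169.4
ΔH_rxn = (-689.8) − (-169.4) = -520.4 kJ

ΔH_rxn = -520.4 kJ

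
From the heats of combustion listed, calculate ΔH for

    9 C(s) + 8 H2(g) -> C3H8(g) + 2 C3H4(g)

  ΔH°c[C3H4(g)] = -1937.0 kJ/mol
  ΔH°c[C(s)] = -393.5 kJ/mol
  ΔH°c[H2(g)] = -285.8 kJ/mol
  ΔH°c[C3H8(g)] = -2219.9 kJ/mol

Using ΔH = Σ nΔHc°(reactants) − Σ nΔHc°(products):
= [9·(-393.5) + 8·(-285.8)] − [1·(-2219.9) + 2·(-1937.0)]
= 266.0 kJ/mol

ΔH = 266.0 kJ/mol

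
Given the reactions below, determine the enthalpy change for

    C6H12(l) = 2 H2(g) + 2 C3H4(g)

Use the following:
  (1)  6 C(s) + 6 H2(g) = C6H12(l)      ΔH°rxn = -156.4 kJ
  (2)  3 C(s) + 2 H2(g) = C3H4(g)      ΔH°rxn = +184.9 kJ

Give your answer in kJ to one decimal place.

ΔH°rxn = 526.2 kJ

(1) reversed (reverse to put C6H12(l) on the reactant side): +156.4 kJ
(2) × 2 (×2 to match 2 C3H4(g) in the target): (2)·(+184.9) = +369.8 kJ
ΔH°rxn = (-1)·(-156.4) + (2)·(+184.9) = 526.2 kJ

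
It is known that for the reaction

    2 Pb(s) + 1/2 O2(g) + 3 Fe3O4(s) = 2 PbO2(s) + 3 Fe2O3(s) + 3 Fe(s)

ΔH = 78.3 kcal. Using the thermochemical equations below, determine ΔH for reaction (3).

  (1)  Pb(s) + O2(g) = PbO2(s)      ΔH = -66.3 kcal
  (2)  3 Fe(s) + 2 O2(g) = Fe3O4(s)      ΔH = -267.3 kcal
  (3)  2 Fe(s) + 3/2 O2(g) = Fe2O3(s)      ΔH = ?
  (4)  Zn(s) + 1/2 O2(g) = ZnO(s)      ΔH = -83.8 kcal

(1) × 2 (scale by 2 for the 2 PbO2(s)): (2)·(-66.3) = -132.6 kcal
(2) reversed and × 3 (reverse to put Fe3O4(s) on the reactant side; scale by 3 for the 3 Fe3O4(s)): (-3)·(-267.3) = +801.9 kcal
(3) × 3 (scale by 3 for the 3 Fe2O3(s)): contributes 3·x
(4): not needed (ZnO(s) appears nowhere else).
+78.3 = (-132.6) + (+801.9) + 3·x
x = (+78.3 − (+669.3)) / (3) = -197.0 kcal

ΔH = -197.0 kcal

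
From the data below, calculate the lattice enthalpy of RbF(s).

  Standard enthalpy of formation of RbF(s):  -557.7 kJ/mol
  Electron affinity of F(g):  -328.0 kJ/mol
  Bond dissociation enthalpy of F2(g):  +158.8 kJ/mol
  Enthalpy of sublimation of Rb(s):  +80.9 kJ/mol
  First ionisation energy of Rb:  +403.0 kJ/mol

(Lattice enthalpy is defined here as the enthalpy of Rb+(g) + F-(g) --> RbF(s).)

U = -793.0 kJ/mol

ΔHf° = 1·ΔHsub + 1·(ΣIE) + 1/2·D(F2) + 1·EA + U
-557.7 = 1·(+80.9) + 1·(+403.0) + 1/2·(+158.8) + 1·(-328.0) + U
U = -557.7 − (+235.3) = -793.0 kJ/mol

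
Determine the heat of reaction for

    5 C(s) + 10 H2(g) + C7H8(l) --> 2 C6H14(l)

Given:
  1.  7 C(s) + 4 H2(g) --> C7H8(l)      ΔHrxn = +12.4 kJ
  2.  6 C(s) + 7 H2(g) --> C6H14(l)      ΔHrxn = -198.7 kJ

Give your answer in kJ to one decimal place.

ΔHrxn = -409.8 kJ

eq. 1 reversed (reverse to put C7H8(l) on the reactant side): -12.4 kJ
eq. 2 × 2 (×2 to match 2 C6H14(l) in the target): (2)·(-198.7) = -397.4 kJ
Combining the equations, ΔHrxn = (-12.4) + (-397.4) = -409.8 kJ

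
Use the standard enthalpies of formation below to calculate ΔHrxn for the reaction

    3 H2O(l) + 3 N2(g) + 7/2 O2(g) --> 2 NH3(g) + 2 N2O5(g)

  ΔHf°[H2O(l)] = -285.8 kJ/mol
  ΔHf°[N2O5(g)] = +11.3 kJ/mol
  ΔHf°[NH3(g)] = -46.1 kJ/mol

ΔH°rxn = Σ nΔHf°(products) − Σ nΔHf°(reactants).
Products: 2·(-46.1) + 2·(+11.3) = -69.6
Reactants: 3·(-285.8) + 3·(+0.0) + 7/2·(+0.0) = -857.4
ΔHrxn = (-69.6) − (-857.4) = 787.8 kJ/mol

ΔHrxn = 787.8 kJ/mol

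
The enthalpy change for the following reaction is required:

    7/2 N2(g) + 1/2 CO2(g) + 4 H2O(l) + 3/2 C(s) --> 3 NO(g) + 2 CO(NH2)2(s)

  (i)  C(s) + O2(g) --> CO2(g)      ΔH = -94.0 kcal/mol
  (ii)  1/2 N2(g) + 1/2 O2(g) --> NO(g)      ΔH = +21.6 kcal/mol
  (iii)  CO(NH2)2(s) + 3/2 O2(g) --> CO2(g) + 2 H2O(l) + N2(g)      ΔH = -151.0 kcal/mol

ΔH = 225.8 kcal/mol

(i) × 3/2 (scale by 3/2 for the 3/2 C(s)): (3/2)·(-94.0) = -141.0 kcal/mol
(ii) × 3 (×3 to match 3 NO(g) in the target): (3)·(+21.6) = +64.8 kcal/mol
(iii) reversed and × 2 (CO(NH2)2(s) must end up as a product; ×2 to match 2 CO(NH2)2(s) in the target): (-2)·(-151.0) = +302.0 kcal/mol
By Hess's law, ΔH = (-141.0) + (+64.8) + (+302.0) = 225.8 kcal/mol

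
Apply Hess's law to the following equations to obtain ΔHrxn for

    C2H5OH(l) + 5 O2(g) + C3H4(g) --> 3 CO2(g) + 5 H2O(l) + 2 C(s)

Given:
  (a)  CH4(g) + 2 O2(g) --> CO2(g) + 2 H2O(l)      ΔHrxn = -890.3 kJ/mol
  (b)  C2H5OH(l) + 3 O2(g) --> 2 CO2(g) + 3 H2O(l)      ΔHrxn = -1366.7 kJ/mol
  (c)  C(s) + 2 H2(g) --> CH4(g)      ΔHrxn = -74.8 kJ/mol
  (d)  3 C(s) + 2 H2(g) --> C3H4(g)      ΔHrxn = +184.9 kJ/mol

ΔHrxn = -2516.7 kJ/mol

(a) as written: -890.3 kJ/mol
(b) as written: -1366.7 kJ/mol
(c) as written: -74.8 kJ/mol
(d) reversed: -184.9 kJ/mol
ΔHrxn = (1)·(-890.3) + (1)·(-1366.7) + (1)·(-74.8) + (-1)·(+184.9) = -2516.7 kJ/mol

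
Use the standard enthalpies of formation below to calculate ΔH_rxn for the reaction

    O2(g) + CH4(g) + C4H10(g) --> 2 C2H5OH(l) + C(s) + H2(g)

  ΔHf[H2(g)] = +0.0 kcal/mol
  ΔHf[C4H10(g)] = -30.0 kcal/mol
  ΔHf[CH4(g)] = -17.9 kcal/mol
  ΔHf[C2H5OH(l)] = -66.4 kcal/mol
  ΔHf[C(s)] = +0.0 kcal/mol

Products: 2·(-66.4) + 1·(+0.0) + 1·(+0.0) = -132.8
Reactants: 1·(+0.0) + 1·(-17.9) + 1·(-30.0) = -47.9
ΔH_rxn = (-132.8) − (-47.9) = -84.9 kcal/mol

ΔH_rxn = -84.9 kcal/mol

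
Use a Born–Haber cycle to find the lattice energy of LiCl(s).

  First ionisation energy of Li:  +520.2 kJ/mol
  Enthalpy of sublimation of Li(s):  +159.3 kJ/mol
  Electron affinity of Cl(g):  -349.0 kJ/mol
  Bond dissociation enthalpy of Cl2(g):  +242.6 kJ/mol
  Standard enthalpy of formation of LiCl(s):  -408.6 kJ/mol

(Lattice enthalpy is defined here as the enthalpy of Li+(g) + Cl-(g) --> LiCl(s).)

U = -860.4 kJ/mol

ΔHf° = 1·ΔHsub + 1·(ΣIE) + 1/2·D(Cl2) + 1·EA + U
-408.6 = 1·(+159.3) + 1·(+520.2) + 1/2·(+242.6) + 1·(-349.0) + U
U = -408.6 − (+451.8) = -860.4 kJ/mol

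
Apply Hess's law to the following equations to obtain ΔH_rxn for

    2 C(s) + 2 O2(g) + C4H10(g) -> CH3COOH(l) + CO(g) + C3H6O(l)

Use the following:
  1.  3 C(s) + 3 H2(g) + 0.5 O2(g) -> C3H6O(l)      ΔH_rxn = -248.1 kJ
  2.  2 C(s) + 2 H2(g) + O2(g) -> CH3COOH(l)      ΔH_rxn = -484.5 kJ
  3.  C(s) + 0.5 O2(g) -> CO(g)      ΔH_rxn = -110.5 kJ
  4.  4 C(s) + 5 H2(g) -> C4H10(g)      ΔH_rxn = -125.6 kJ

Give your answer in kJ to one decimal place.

ΔH_rxn = -717.5 kJ

eq. 1 as written: -248.1 kJ
eq. 2 as written: -484.5 kJ
eq. 3 as written: -110.5 kJ
eq. 4 reversed: +125.6 kJ
By Hess's law, ΔH_rxn = (1)·(-248.1) + (1)·(-484.5) + (1)·(-110.5) + (-1)·(-125.6) = -717.5 kJ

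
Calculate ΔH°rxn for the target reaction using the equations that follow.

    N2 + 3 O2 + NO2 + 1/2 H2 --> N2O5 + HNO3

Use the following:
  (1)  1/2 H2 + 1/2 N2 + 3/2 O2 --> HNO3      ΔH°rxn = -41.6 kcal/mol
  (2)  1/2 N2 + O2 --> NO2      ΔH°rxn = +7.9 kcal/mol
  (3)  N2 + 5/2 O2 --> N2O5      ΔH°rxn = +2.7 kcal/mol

(1) as written (HNO3 already on the product side): -41.6 kcal/mol
(2) reversed (reverse to put NO2 on the reactant side): -7.9 kcal/mol
(3) as written (N2O5 already on the product side): +2.7 kcal/mol
Combining the equations, ΔH°rxn = (-41.6) + (-7.9) + (+2.7) = -46.8 kcal/mol

ΔH°rxn = -46.8 kcal/mol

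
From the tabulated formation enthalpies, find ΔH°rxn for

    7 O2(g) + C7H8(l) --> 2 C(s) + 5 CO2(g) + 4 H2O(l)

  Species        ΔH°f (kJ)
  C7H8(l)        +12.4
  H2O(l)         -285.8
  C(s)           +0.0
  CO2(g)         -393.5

Products: 2·(+0.0) + 5·(-393.5) + 4·(-285.8) = -3110.7
Reactants: 7·(+0.0) + 1·(+12.4) = +12.4
ΔH°rxn = (-3110.7) − (+12.4) = -3123.1 kJ

ΔH°rxn = -3123.1 kJ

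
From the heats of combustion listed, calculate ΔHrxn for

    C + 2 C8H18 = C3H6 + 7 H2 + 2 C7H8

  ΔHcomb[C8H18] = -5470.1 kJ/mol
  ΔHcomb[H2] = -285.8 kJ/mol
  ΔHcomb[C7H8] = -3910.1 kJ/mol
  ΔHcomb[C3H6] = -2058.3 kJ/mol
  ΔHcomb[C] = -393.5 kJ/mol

With combustion enthalpies, reactants minus products:
= [1·(-393.5) + 2·(-5470.1)] − [1·(-2058.3) + 7·(-285.8) + 2·(-3910.1)]
= 545.4 kJ/mol

ΔHrxn = 545.4 kJ/mol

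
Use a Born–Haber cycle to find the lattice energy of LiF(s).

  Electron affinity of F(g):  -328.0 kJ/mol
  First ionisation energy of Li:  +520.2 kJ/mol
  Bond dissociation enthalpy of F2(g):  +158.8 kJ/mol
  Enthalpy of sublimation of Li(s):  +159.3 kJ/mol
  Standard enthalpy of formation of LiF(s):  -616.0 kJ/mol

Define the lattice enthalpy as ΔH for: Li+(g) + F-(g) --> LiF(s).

ΔHf° = 1·ΔHsub + 1·(ΣIE) + 1/2·D(F2) + 1·EA + U
-616.0 = 1·(+159.3) + 1·(+520.2) + 1/2·(+158.8) + 1·(-328.0) + U
U = -616.0 − (+430.9) = -1046.9 kJ/mol

U = -1046.9 kJ/mol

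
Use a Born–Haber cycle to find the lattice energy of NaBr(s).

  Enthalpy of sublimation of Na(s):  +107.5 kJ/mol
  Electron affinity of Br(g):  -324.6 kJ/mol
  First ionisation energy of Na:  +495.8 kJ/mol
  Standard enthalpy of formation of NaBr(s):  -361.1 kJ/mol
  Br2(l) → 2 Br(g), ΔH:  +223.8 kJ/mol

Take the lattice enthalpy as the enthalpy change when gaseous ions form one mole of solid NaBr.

U = -751.7 kJ/mol

ΔHf° = 1·ΔHsub + 1·(ΣIE) + 1/2·D(Br2) + 1·EA + U
-361.1 = 1·(+107.5) + 1·(+495.8) + 1/2·(+223.8) + 1·(-324.6) + U
U = -361.1 − (+390.6) = -751.7 kJ/mol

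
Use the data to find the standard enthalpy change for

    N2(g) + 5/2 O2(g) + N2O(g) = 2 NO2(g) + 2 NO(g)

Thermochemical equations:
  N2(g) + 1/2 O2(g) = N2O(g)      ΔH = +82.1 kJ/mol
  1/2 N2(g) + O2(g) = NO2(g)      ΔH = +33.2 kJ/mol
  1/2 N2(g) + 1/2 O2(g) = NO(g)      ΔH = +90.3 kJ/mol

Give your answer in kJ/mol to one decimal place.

equation 1 reversed: -82.1 kJ/mol
equation 2 × 2: (2)·(+33.2) = +66.4 kJ/mol
equation 3 × 2: (2)·(+90.3) = +180.6 kJ/mol
ΔH = (-1)·(+82.1) + (2)·(+33.2) + (2)·(+90.3) = 164.9 kJ/mol

ΔH = 164.9 kJ/mol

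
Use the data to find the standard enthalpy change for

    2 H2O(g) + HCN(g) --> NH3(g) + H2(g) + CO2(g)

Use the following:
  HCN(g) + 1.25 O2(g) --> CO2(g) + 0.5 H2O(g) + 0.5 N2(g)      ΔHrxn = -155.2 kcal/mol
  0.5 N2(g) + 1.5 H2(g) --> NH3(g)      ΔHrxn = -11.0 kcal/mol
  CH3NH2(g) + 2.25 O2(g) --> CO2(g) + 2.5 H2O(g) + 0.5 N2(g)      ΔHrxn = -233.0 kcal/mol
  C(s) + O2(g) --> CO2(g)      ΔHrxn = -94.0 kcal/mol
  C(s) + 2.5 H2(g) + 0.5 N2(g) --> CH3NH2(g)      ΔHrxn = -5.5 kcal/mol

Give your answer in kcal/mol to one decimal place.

equation 1 as written: -155.2 kcal/mol
equation 2 as written: -11.0 kcal/mol
equation 3 reversed: +233.0 kcal/mol
equation 4 as written: -94.0 kcal/mol
equation 5 reversed: +5.5 kcal/mol
ΔHrxn = (-155.2) + (-11.0) + (+233.0) + (-94.0) + (+5.5) = -21.7 kcal/mol

ΔHrxn = -21.7 kcal/mol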